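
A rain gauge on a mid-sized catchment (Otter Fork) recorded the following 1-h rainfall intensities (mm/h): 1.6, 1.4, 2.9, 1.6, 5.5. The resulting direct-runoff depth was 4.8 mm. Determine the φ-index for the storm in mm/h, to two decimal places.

Only the 2 blocks with intensity above φ contribute runoff: 2.9, 5.5 mm/h.
Σ(I−φ)·Δt = d  ⇒  (2.9+5.5 − 2φ)·1 = 4.8
φ = (8.400 − 4.8/1) / 2 = 1.80 mm/h.

φ ≈ 1.80 mm/h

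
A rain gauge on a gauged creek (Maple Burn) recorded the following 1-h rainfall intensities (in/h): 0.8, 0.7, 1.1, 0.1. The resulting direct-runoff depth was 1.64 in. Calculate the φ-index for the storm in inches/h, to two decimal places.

Only the 3 blocks with intensity above φ contribute runoff: 0.8, 0.7, 1.1 in/h.
Σ(I−φ)·Δt = d  ⇒  (0.8+0.7+1.1 − 3φ)·1 = 1.64
φ = (2.600 − 1.64/1) / 3 = 0.32 in/h.

φ ≈ 0.32 in/h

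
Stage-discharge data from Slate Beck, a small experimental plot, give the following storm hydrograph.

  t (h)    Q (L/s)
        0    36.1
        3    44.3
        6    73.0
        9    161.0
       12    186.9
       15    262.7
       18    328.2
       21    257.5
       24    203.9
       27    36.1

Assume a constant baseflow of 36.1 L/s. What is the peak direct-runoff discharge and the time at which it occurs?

Subtracting baseflow gives direct-runoff ordinates: 0.0, 8.2, 36.9, 124.9, 150.8, 226.6, 292.1, 221.4, 167.8, 0.0 L/s.
The maximum is 292.1 L/s, occurring at the reading for t = 18 h.

Q_p = 292.1 L/s at t = 18 h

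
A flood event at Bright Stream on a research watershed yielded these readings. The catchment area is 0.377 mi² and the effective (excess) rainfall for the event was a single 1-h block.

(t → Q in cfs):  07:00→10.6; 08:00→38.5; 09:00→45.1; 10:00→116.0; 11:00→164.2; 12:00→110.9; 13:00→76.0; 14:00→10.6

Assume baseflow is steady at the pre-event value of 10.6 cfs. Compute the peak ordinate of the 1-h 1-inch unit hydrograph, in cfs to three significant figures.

Direct runoff: 0.0, 27.9, 34.5, 105.4, 153.6, 100.3, 65.4, 0.0 cfs; ΣQ_DR = 487.1 cfs, peak = 153.6 cfs.
Runoff depth d = ΣQ_DR·Δt / A = 487.1 × 3600 / (0.377 mi²) = 2.002 in.
The 1-inch UH is the DRH scaled by (1 in)/d, so U_p = 153.6 × 1/2.002 = 76.7 cfs.

U_p ≈ 76.7 cfs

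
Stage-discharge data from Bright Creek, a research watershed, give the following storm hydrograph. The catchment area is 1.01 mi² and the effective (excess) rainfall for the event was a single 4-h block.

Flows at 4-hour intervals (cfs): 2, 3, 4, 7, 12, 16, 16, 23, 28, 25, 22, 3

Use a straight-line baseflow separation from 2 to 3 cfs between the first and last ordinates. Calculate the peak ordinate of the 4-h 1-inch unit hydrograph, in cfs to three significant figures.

Direct runoff: 0.00, 0.91, 1.82, 4.73, 9.64, 13.55, 13.45, 20.36, 25.27, 22.18, 19.09, 0.00 cfs; ΣQ_DR = 131.0 cfs, peak = 25.27 cfs.
Runoff depth d = ΣQ_DR·Δt / A = 131.0 × 14400 / (1.01 mi²) = 0.8039 in.
The 1-inch UH is the DRH scaled by (1 in)/d, so U_p = 25.27 × 1/0.8039 = 31.4 cfs.

U_p ≈ 31.4 cfs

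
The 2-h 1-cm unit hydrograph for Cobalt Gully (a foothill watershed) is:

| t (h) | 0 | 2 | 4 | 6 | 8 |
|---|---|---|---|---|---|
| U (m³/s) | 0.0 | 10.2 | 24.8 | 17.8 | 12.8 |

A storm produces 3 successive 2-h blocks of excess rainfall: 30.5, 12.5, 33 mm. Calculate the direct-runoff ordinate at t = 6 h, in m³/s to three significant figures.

Q ≈ 119 m³/s

By discrete convolution, Q_j = Σ (P_i / 10 mm) · U_{j−i}.
At t = 6 h (j=3): Q = (30.5/10)·17.8 + (12.5/10)·24.8 + (33/10)·10.2 = 119 m³/s.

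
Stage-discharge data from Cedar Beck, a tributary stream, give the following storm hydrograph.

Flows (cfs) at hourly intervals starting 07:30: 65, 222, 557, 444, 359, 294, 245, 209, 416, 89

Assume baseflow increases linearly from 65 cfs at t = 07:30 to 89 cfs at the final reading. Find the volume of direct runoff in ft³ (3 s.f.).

V ≈ 7.67 × 10^6 ft³

Direct-runoff ordinates (Q − Q_b): 0.00, 154.33, 486.67, 371.00, 283.33, 215.67, 164.00, 125.33, 329.67, 0.00 cfs.
ΣQ_DR = 2130 cfs.
With Δt = 1 h = 3600 s, V = ΣQ_DR · Δt = 2130 × 3600 = 7.67 × 10^6 ft³.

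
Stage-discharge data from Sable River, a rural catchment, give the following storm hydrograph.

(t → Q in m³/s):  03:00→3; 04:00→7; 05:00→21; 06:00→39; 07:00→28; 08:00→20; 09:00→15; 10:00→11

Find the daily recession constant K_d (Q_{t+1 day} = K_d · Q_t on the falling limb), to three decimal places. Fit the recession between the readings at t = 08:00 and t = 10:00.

Between t = 08:00 and t = 10:00 the flow falls from 20 to 11 m³/s over 2×1 h = 2 h.
Per-interval ratio K = (11/20)^(1/2) = 0.7416; K_d = K^(24/1) = 0.001.

K_d ≈ 0.001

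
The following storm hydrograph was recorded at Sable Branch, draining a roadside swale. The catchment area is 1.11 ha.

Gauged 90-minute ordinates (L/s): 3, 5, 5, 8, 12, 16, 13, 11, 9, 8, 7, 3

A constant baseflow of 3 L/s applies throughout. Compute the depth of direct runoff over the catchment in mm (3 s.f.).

Direct runoff: 0.0, 2.0, 2.0, 5.0, 9.0, 13.0, 10.0, 8.0, 6.0, 5.0, 4.0, 0.0 L/s; ΣQ_DR = 64.00 L/s.
V = ΣQ_DR · Δt = 64.00 × 5400 s = 3.456 × 10^5 L.
Over A = 1.11 ha, depth = V / A = 31.1 mm.

d ≈ 31.1 mm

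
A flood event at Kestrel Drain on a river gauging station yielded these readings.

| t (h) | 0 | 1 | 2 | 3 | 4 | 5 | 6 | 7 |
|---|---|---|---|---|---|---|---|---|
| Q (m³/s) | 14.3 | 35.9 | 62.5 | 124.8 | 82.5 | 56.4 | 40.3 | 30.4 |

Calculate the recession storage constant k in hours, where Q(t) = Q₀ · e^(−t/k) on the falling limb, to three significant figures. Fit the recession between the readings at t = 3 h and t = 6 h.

On the falling limb, Q drops from 124.8 to 40.3 m³/s between t = 3 h and t = 6 h (Δt = 3 h).
k = −Δt / ln(Q₂/Q₁) = −3 / ln(40.3/124.8) = 2.65 h.

k ≈ 2.65 h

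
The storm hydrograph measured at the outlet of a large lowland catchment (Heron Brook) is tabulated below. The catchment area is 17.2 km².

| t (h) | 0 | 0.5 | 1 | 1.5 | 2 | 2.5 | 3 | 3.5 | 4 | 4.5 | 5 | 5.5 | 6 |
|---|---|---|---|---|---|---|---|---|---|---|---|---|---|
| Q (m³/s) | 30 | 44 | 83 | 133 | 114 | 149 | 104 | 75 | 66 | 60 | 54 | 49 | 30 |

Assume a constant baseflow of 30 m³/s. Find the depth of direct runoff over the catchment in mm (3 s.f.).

Direct runoff: 0.0, 14.0, 53.0, 103.0, 84.0, 119.0, 74.0, 45.0, 36.0, 30.0, 24.0, 19.0, 0.0 m³/s; ΣQ_DR = 601.0 m³/s.
V = ΣQ_DR · Δt = 601.0 × 1800 s = 1.082 × 10^6 m³.
Over A = 17.2 km², depth = V / A = 62.9 mm.

d ≈ 62.9 mm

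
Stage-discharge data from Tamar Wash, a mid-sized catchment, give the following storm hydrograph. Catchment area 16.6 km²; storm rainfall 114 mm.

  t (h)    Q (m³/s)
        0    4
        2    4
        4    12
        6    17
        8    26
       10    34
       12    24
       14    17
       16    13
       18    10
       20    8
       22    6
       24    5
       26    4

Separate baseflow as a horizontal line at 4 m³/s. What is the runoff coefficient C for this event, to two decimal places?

ΣQ_DR = 128.0 m³/s; V = ΣQ_DR·Δt = 9.216 × 10^5 m³.
Runoff depth d = V / A = 55.52 mm.
C = d / P = 55.52 / 114 = 0.49.

C ≈ 0.49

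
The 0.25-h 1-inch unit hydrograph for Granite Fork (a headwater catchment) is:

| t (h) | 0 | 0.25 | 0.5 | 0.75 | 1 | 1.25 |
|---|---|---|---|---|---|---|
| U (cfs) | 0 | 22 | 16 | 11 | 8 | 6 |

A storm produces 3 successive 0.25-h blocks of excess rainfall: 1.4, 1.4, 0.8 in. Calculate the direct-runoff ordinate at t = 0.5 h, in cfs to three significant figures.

By discrete convolution, Q_j = Σ (P_i / 1 in) · U_{j−i}.
At t = 0.5 h (j=2): Q = (1.4/1)·16 + (1.4/1)·22 + (0.8/1)·0 = 53.2 cfs.

Q ≈ 53.2 cfs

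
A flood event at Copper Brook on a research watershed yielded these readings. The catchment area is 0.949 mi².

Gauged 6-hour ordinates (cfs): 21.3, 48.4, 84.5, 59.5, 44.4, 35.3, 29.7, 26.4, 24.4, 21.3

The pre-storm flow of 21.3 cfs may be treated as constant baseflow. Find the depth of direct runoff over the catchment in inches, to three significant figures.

Direct runoff: 0.0, 27.1, 63.2, 38.2, 23.1, 14.0, 8.4, 5.1, 3.1, 0.0 cfs; ΣQ_DR = 182.2 cfs.
V = ΣQ_DR · Δt = 182.2 × 21600 s = 3.936 × 10^6 ft³.
Over A = 0.949 mi², depth = V / A = 1.79 in.

d ≈ 1.79 in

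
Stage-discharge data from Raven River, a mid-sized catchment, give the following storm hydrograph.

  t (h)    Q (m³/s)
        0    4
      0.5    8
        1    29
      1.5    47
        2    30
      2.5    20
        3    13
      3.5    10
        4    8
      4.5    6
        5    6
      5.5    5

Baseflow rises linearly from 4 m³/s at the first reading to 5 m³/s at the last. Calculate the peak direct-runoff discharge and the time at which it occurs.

Q_p = 42.73 m³/s at t = 1.5 h

Subtracting baseflow gives direct-runoff ordinates: 0.00, 3.91, 24.82, 42.73, 25.64, 15.55, 8.45, 5.36, 3.27, 1.18, 1.09, 0.00 m³/s.
The maximum is 42.73 m³/s, occurring at the reading for t = 1.5 h.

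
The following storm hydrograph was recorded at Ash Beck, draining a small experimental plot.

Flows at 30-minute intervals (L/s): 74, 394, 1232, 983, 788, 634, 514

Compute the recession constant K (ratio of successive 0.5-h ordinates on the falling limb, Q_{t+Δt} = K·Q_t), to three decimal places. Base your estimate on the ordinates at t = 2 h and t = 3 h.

K ≈ 0.808

Using the recession-limb readings at t = 2 h and t = 3 h: Q falls from 788 to 514 L/s over 2 intervals.
K = (Q₂/Q₁)^(1/2) = (514/788)^(1/2) = 0.808.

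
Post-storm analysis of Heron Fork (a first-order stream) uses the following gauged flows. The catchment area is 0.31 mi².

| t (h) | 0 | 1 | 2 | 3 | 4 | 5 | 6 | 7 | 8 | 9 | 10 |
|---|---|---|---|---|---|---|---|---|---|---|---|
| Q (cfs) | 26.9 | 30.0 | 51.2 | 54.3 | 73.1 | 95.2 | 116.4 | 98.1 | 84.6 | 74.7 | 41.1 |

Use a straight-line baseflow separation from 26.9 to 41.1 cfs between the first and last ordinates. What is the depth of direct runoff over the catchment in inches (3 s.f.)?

Direct runoff: 0.00, 1.68, 21.46, 23.14, 40.52, 61.20, 80.98, 61.26, 46.34, 35.02, 0.00 cfs; ΣQ_DR = 371.6 cfs.
V = ΣQ_DR · Δt = 371.6 × 3600 s = 1.338 × 10^6 ft³.
Over A = 0.31 mi², depth = V / A = 1.86 in.

d ≈ 1.86 in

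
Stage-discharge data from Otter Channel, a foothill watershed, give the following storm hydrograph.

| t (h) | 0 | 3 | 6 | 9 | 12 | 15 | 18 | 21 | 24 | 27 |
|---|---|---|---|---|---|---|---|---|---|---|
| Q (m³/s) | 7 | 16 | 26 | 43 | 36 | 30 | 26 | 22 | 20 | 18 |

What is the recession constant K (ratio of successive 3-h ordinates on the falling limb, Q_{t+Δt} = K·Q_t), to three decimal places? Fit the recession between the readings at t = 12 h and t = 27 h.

Using the recession-limb readings at t = 12 h and t = 27 h: Q falls from 36 to 18 m³/s over 5 intervals.
K = (Q₂/Q₁)^(1/5) = (18/36)^(1/5) = 0.871.

K ≈ 0.871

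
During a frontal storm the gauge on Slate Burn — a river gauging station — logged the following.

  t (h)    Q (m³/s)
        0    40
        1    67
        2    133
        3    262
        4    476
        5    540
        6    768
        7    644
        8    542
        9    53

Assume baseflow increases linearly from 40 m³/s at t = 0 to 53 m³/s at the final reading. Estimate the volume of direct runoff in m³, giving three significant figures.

V ≈ 1.10 × 10^7 m³

Direct-runoff ordinates (Q − Q_b): 0.00, 25.56, 90.11, 217.67, 430.22, 492.78, 719.33, 593.89, 490.44, 0.00 m³/s.
ΣQ_DR = 3060 m³/s.
With Δt = 1 h = 3600 s, V = ΣQ_DR · Δt = 3060 × 3600 = 1.10 × 10^7 m³.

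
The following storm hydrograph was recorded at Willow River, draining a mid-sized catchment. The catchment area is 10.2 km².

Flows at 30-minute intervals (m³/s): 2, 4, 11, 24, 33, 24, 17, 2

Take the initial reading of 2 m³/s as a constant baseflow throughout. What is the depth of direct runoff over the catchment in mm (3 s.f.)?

Direct runoff: 0.0, 2.0, 9.0, 22.0, 31.0, 22.0, 15.0, 0.0 m³/s; ΣQ_DR = 101.0 m³/s.
V = ΣQ_DR · Δt = 101.0 × 1800 s = 1.818 × 10^5 m³.
Over A = 10.2 km², depth = V / A = 17.8 mm.

d ≈ 17.8 mm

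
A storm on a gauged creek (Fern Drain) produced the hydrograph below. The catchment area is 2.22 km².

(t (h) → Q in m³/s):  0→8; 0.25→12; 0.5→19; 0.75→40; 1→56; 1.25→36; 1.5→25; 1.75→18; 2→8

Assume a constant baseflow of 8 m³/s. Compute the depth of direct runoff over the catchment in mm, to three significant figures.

Direct runoff: 0.0, 4.0, 11.0, 32.0, 48.0, 28.0, 17.0, 10.0, 0.0 m³/s; ΣQ_DR = 150.0 m³/s.
V = ΣQ_DR · Δt = 150.0 × 900 s = 1.350 × 10^5 m³.
Over A = 2.22 km², depth = V / A = 60.8 mm.

d ≈ 60.8 mm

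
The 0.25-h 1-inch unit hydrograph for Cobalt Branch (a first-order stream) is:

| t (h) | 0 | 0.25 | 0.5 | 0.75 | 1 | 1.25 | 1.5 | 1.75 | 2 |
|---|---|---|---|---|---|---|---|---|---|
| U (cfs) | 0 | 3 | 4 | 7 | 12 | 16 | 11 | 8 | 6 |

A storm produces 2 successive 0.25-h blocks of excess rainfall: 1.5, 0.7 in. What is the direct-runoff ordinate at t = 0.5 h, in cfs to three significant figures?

Q ≈ 8.10 cfs

By discrete convolution, Q_j = Σ (P_i / 1 in) · U_{j−i}.
At t = 0.5 h (j=2): Q = (1.5/1)·4 + (0.7/1)·3 = 8.10 cfs.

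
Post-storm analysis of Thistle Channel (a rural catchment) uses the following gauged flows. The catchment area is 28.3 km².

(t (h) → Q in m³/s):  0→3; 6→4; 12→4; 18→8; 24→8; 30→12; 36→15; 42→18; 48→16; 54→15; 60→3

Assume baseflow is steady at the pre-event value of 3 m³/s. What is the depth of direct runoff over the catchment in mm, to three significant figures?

d ≈ 55.7 mm

Direct runoff: 0.0, 1.0, 1.0, 5.0, 5.0, 9.0, 12.0, 15.0, 13.0, 12.0, 0.0 m³/s; ΣQ_DR = 73.00 m³/s.
V = ΣQ_DR · Δt = 73.00 × 21600 s = 1.577 × 10^6 m³.
Over A = 28.3 km², depth = V / A = 55.7 mm.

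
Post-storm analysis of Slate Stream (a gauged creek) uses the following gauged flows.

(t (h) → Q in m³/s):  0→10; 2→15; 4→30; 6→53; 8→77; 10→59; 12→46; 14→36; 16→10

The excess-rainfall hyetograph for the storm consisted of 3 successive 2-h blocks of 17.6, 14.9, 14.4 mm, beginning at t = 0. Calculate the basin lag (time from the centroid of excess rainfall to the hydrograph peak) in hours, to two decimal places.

Centroid of excess rainfall: t_c = Σ P_i·t̄_i / ΣP_i = 2.8635 h (block centres at 1, 3, 5 h).
Hydrograph peak occurs at t = 8 h, so basin lag t_L = 8 − 2.8635 = 5.14 h.

t_L ≈ 5.14 h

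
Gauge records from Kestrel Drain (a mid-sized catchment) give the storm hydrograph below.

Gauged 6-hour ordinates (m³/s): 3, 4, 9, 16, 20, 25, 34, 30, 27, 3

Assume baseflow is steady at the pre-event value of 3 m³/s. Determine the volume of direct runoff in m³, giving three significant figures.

V ≈ 3.05 × 10^6 m³

Direct-runoff ordinates (Q − Q_b): 0.0, 1.0, 6.0, 13.0, 17.0, 22.0, 31.0, 27.0, 24.0, 0.0 m³/s.
ΣQ_DR = 141.0 m³/s.
With Δt = 6 h = 21600 s, V = ΣQ_DR · Δt = 141.0 × 21600 = 3.05 × 10^6 m³.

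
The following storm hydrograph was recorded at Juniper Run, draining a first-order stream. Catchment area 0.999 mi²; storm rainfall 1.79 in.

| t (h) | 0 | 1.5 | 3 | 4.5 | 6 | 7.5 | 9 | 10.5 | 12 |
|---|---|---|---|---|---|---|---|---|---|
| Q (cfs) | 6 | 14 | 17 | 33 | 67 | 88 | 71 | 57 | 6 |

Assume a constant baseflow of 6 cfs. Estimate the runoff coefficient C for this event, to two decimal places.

C ≈ 0.40

ΣQ_DR = 305.0 cfs; V = ΣQ_DR·Δt = 1.647 × 10^6 ft³.
Runoff depth d = V / A = 0.7096 in.
C = d / P = 0.7096 / 1.79 = 0.40.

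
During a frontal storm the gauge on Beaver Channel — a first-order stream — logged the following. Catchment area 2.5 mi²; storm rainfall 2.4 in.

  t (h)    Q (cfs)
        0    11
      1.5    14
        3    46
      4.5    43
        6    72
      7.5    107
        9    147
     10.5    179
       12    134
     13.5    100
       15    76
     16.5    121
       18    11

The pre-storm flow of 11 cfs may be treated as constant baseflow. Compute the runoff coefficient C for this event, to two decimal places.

C ≈ 0.36

ΣQ_DR = 918.0 cfs; V = ΣQ_DR·Δt = 4.957 × 10^6 ft³.
Runoff depth d = V / A = 0.8535 in.
C = d / P = 0.8535 / 2.4 = 0.36.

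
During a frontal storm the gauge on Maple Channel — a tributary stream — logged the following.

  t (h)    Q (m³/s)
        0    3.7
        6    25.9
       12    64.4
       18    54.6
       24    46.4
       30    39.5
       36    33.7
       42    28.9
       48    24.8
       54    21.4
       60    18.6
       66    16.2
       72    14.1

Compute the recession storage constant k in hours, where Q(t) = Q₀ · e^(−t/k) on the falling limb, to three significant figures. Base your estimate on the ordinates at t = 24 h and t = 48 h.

On the falling limb, Q drops from 46.4 to 24.8 m³/s between t = 24 h and t = 48 h (Δt = 24 h).
k = −Δt / ln(Q₂/Q₁) = −24 / ln(24.8/46.4) = 38.3 h.

k ≈ 38.3 h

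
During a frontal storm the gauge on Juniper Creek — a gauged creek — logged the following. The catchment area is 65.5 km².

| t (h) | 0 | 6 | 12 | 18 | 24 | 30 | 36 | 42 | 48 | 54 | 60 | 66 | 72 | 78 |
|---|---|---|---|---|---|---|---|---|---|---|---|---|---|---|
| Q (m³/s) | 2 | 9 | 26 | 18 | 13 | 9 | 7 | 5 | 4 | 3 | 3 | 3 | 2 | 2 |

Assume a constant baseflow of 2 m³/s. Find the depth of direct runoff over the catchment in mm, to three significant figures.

d ≈ 25.7 mm

Direct runoff: 0.0, 7.0, 24.0, 16.0, 11.0, 7.0, 5.0, 3.0, 2.0, 1.0, 1.0, 1.0, 0.0, 0.0 m³/s; ΣQ_DR = 78.00 m³/s.
V = ΣQ_DR · Δt = 78.00 × 21600 s = 1.685 × 10^6 m³.
Over A = 65.5 km², depth = V / A = 25.7 mm.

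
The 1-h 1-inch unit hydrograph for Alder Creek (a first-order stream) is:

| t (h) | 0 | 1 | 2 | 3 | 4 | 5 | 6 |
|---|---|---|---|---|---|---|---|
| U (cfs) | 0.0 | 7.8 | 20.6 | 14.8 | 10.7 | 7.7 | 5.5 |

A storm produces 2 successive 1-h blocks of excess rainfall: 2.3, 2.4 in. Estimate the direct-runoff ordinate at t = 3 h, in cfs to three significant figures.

By discrete convolution, Q_j = Σ (P_i / 1 in) · U_{j−i}.
At t = 3 h (j=3): Q = (2.3/1)·14.8 + (2.4/1)·20.6 = 83.5 cfs.

Q ≈ 83.5 cfs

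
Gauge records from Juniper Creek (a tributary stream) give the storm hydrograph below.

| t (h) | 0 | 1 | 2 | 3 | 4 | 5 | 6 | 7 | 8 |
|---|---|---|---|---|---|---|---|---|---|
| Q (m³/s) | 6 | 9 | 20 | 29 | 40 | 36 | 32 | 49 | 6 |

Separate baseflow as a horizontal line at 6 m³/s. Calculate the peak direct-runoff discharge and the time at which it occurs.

Q_p = 43.0 m³/s at t = 7 h

Subtracting baseflow gives direct-runoff ordinates: 0.0, 3.0, 14.0, 23.0, 34.0, 30.0, 26.0, 43.0, 0.0 m³/s.
The maximum is 43.0 m³/s, occurring at the reading for t = 7 h.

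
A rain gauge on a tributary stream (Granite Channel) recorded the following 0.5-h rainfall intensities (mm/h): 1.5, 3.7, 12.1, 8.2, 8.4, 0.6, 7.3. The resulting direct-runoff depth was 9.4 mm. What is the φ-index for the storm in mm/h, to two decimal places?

Only the 4 blocks with intensity above φ contribute runoff: 12.1, 8.2, 8.4, 7.3 mm/h.
Σ(I−φ)·Δt = d  ⇒  (12.1+8.2+8.4+7.3 − 4φ)·0.5 = 9.4
φ = (36.00 − 9.4/0.5) / 4 = 4.30 mm/h.

φ ≈ 4.30 mm/h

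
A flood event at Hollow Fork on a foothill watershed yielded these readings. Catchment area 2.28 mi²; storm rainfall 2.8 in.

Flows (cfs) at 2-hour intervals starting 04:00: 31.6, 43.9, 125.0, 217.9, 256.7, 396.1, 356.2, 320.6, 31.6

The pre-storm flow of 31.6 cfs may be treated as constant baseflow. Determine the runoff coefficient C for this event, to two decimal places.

C ≈ 0.73

ΣQ_DR = 1495 cfs; V = ΣQ_DR·Δt = 1.077 × 10^7 ft³.
Runoff depth d = V / A = 2.032 in.
C = d / P = 2.032 / 2.8 = 0.73.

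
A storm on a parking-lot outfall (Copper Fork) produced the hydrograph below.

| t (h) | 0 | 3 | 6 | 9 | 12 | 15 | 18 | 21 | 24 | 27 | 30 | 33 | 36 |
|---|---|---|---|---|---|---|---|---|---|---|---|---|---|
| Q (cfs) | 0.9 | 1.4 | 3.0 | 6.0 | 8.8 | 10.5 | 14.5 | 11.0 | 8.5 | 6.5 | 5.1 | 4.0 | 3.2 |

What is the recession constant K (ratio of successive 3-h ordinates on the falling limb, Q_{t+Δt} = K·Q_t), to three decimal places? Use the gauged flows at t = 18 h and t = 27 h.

K ≈ 0.765

Using the recession-limb readings at t = 18 h and t = 27 h: Q falls from 14.5 to 6.5 cfs over 3 intervals.
K = (Q₂/Q₁)^(1/3) = (6.5/14.5)^(1/3) = 0.765.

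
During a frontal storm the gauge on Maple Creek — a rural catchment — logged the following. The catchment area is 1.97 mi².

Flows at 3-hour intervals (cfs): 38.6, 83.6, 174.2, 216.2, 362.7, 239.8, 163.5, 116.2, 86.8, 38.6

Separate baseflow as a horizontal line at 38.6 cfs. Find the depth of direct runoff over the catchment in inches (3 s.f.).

d ≈ 2.68 in

Direct runoff: 0.0, 45.0, 135.6, 177.6, 324.1, 201.2, 124.9, 77.6, 48.2, 0.0 cfs; ΣQ_DR = 1134 cfs.
V = ΣQ_DR · Δt = 1134 × 10800 s = 1.225 × 10^7 ft³.
Over A = 1.97 mi², depth = V / A = 2.68 in.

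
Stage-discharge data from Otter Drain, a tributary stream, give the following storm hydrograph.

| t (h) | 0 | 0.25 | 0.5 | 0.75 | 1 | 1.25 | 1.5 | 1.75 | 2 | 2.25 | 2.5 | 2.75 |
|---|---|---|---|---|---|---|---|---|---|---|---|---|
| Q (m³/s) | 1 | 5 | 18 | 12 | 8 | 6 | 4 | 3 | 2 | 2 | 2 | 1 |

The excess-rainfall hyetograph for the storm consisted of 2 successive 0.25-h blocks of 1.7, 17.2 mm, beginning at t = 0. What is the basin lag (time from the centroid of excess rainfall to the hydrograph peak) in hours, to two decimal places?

Centroid of excess rainfall: t_c = Σ P_i·t̄_i / ΣP_i = 0.3525 h (block centres at 0.125, 0.375 h).
Hydrograph peak occurs at t = 0.5 h, so basin lag t_L = 0.5 − 0.3525 = 0.15 h.

t_L ≈ 0.15 h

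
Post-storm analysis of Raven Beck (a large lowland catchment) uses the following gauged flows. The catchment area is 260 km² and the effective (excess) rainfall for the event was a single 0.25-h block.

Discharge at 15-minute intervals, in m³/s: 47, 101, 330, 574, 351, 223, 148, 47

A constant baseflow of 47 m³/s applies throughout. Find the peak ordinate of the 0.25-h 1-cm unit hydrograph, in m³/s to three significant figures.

U_p ≈ 1050 m³/s

Direct runoff: 0.0, 54.0, 283.0, 527.0, 304.0, 176.0, 101.0, 0.0 m³/s; ΣQ_DR = 1445 m³/s, peak = 527.0 m³/s.
Runoff depth d = ΣQ_DR·Δt / A = 1445 × 900 / (260 km²) = 5.002 mm.
The 1-cm UH is the DRH scaled by (10 mm)/d, so U_p = 527.0 × 10/5.002 = 1050 m³/s.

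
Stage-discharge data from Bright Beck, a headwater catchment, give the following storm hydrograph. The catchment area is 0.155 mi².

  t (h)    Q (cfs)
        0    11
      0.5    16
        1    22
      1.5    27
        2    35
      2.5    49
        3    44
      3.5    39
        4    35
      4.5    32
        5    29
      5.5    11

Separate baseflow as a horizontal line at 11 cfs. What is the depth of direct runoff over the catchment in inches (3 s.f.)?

Direct runoff: 0.0, 5.0, 11.0, 16.0, 24.0, 38.0, 33.0, 28.0, 24.0, 21.0, 18.0, 0.0 cfs; ΣQ_DR = 218.0 cfs.
V = ΣQ_DR · Δt = 218.0 × 1800 s = 3.924 × 10^5 ft³.
Over A = 0.155 mi², depth = V / A = 1.09 in.

d ≈ 1.09 in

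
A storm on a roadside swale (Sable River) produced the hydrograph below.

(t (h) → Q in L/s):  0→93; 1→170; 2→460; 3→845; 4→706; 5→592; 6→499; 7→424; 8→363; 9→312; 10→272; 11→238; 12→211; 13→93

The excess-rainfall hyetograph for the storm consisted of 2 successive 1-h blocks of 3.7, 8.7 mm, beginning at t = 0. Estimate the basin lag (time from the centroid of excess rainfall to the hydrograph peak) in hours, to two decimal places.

t_L ≈ 1.80 h

Centroid of excess rainfall: t_c = Σ P_i·t̄_i / ΣP_i = 1.2016 h (block centres at 0.5, 1.5 h).
Hydrograph peak occurs at t = 3 h, so basin lag t_L = 3 − 1.2016 = 1.80 h.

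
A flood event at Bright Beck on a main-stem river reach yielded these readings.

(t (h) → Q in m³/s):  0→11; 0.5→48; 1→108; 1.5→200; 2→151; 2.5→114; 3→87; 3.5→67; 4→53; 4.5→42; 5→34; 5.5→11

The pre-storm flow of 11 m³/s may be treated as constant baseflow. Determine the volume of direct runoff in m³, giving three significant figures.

Direct-runoff ordinates (Q − Q_b): 0.0, 37.0, 97.0, 189.0, 140.0, 103.0, 76.0, 56.0, 42.0, 31.0, 23.0, 0.0 m³/s.
ΣQ_DR = 794.0 m³/s.
With Δt = 0.5 h = 1800 s, V = ΣQ_DR · Δt = 794.0 × 1800 = 1.43 × 10^6 m³.

V ≈ 1.43 × 10^6 m³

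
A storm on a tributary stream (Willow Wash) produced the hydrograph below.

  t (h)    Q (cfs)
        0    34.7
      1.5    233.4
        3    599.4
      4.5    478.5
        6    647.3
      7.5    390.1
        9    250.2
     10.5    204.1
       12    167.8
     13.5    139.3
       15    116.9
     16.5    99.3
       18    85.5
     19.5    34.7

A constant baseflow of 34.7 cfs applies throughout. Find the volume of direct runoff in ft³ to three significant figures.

Direct-runoff ordinates (Q − Q_b): 0.0, 198.7, 564.7, 443.8, 612.6, 355.4, 215.5, 169.4, 133.1, 104.6, 82.2, 64.6, 50.8, 0.0 cfs.
ΣQ_DR = 2995 cfs.
With Δt = 1.5 h = 5400 s, V = ΣQ_DR · Δt = 2995 × 5400 = 1.62 × 10^7 ft³.

V ≈ 1.62 × 10^7 ft³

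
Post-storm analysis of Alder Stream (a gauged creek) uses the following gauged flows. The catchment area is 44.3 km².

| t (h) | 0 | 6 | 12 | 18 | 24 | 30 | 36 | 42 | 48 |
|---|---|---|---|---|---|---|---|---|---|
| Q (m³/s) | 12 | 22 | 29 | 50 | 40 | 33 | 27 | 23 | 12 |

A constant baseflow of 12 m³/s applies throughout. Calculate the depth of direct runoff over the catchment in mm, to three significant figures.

d ≈ 68.3 mm

Direct runoff: 0.0, 10.0, 17.0, 38.0, 28.0, 21.0, 15.0, 11.0, 0.0 m³/s; ΣQ_DR = 140.0 m³/s.
V = ΣQ_DR · Δt = 140.0 × 21600 s = 3.024 × 10^6 m³.
Over A = 44.3 km², depth = V / A = 68.3 mm.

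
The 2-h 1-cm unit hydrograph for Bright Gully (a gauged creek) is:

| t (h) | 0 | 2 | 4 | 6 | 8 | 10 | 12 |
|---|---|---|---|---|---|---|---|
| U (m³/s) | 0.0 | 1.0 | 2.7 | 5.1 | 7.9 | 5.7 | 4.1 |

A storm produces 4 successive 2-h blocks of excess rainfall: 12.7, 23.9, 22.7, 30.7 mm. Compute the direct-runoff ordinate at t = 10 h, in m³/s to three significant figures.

By discrete convolution, Q_j = Σ (P_i / 10 mm) · U_{j−i}.
At t = 10 h (j=5): Q = (12.7/10)·5.7 + (23.9/10)·7.9 + (22.7/10)·5.1 + (30.7/10)·2.7 = 46.0 m³/s.

Q ≈ 46.0 m³/s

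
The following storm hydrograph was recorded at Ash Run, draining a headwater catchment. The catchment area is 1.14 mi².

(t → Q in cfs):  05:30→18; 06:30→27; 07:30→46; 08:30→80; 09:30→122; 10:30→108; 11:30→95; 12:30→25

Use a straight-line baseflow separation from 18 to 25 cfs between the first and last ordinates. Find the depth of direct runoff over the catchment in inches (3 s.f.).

d ≈ 0.474 in

Direct runoff: 0.00, 8.00, 26.00, 59.00, 100.00, 85.00, 71.00, 0.00 cfs; ΣQ_DR = 349.0 cfs.
V = ΣQ_DR · Δt = 349.0 × 3600 s = 1.256 × 10^6 ft³.
Over A = 1.14 mi², depth = V / A = 0.474 in.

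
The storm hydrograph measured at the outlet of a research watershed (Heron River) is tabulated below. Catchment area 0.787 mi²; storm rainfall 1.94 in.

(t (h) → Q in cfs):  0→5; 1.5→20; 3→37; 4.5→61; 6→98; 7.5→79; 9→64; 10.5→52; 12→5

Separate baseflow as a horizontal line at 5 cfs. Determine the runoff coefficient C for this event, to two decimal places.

C ≈ 0.57

ΣQ_DR = 376.0 cfs; V = ΣQ_DR·Δt = 2.030 × 10^6 ft³.
Runoff depth d = V / A = 1.111 in.
C = d / P = 1.111 / 1.94 = 0.57.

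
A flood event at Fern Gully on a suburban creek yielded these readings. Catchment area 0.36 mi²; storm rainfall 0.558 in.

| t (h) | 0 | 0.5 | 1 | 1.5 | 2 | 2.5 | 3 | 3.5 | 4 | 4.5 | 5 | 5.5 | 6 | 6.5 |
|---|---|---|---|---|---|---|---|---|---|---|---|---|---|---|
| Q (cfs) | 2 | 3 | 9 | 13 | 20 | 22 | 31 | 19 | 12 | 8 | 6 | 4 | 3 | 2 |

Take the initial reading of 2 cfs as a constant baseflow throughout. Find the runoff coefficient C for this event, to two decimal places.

ΣQ_DR = 126.0 cfs; V = ΣQ_DR·Δt = 2.268 × 10^5 ft³.
Runoff depth d = V / A = 0.2712 in.
C = d / P = 0.2712 / 0.558 = 0.49.

C ≈ 0.49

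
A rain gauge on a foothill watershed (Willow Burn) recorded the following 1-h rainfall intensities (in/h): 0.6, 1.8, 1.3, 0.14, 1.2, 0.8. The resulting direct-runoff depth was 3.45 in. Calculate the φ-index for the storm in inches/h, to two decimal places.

φ ≈ 0.45 in/h

Only the 5 blocks with intensity above φ contribute runoff: 0.6, 1.8, 1.3, 1.2, 0.8 in/h.
Σ(I−φ)·Δt = d  ⇒  (0.6+1.8+1.3+1.2+0.8 − 5φ)·1 = 3.45
φ = (5.700 − 3.45/1) / 5 = 0.45 in/h.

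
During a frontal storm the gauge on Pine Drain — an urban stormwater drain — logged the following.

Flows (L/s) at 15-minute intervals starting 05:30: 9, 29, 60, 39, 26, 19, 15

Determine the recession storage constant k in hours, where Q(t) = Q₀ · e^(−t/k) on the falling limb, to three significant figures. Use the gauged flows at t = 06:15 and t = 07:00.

k ≈ 0.785 h

On the falling limb, Q drops from 39 to 15 L/s between t = 06:15 and t = 07:00 (Δt = 0.75 h).
k = −Δt / ln(Q₂/Q₁) = −0.75 / ln(15/39) = 0.785 h.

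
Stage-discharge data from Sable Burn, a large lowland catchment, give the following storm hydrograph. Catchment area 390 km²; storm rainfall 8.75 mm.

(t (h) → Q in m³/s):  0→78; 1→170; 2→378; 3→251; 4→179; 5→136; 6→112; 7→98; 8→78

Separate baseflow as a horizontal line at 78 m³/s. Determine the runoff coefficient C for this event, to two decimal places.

C ≈ 0.82

ΣQ_DR = 778.0 m³/s; V = ΣQ_DR·Δt = 2.801 × 10^6 m³.
Runoff depth d = V / A = 7.182 mm.
C = d / P = 7.182 / 8.75 = 0.82.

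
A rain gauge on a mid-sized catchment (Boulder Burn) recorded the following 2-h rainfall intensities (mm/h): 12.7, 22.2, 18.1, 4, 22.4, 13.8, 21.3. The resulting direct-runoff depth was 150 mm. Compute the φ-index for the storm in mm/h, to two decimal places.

φ ≈ 5.92 mm/h

Only the 6 blocks with intensity above φ contribute runoff: 12.7, 22.2, 18.1, 22.4, 13.8, 21.3 mm/h.
Σ(I−φ)·Δt = d  ⇒  (12.7+22.2+18.1+22.4+13.8+21.3 − 6φ)·2 = 150
φ = (110.5 − 150/2) / 6 = 5.92 mm/h.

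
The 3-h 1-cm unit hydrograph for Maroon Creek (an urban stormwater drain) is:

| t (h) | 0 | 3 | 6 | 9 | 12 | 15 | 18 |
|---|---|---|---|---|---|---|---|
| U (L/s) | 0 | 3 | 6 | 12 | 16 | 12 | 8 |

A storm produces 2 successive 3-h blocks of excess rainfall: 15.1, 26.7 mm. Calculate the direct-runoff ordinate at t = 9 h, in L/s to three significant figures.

By discrete convolution, Q_j = Σ (P_i / 10 mm) · U_{j−i}.
At t = 9 h (j=3): Q = (15.1/10)·12 + (26.7/10)·6 = 34.1 L/s.

Q ≈ 34.1 L/s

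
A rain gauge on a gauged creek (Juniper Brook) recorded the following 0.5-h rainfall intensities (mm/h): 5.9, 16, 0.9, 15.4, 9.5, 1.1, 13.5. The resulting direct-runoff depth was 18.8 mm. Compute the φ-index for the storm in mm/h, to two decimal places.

φ ≈ 4.54 mm/h

Only the 5 blocks with intensity above φ contribute runoff: 5.9, 16, 15.4, 9.5, 13.5 mm/h.
Σ(I−φ)·Δt = d  ⇒  (5.9+16+15.4+9.5+13.5 − 5φ)·0.5 = 18.8
φ = (60.30 − 18.8/0.5) / 5 = 4.54 mm/h.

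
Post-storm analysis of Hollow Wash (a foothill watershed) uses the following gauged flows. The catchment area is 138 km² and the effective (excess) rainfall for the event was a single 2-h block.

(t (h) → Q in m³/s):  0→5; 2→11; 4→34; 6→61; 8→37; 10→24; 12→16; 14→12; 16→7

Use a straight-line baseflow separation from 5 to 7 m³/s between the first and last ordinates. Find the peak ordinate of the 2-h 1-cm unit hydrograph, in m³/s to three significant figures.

U_p ≈ 69.2 m³/s

Direct runoff: 0.00, 5.75, 28.50, 55.25, 31.00, 17.75, 9.50, 5.25, 0.00 m³/s; ΣQ_DR = 153.0 m³/s, peak = 55.25 m³/s.
Runoff depth d = ΣQ_DR·Δt / A = 153.0 × 7200 / (138 km²) = 7.983 mm.
The 1-cm UH is the DRH scaled by (10 mm)/d, so U_p = 55.25 × 10/7.983 = 69.2 m³/s.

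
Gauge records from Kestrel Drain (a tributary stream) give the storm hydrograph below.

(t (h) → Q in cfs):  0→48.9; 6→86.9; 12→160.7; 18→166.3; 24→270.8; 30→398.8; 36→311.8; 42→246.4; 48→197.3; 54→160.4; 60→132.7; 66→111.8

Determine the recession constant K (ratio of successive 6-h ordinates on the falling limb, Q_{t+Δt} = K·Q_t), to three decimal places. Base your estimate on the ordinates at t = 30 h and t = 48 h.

Using the recession-limb readings at t = 30 h and t = 48 h: Q falls from 398.8 to 197.3 cfs over 3 intervals.
K = (Q₂/Q₁)^(1/3) = (197.3/398.8)^(1/3) = 0.791.

K ≈ 0.791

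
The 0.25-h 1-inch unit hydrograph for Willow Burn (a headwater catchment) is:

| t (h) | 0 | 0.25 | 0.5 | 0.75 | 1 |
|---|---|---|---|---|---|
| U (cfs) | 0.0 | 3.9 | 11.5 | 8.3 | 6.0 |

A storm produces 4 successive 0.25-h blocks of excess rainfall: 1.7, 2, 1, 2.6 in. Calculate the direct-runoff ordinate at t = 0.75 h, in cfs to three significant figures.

By discrete convolution, Q_j = Σ (P_i / 1 in) · U_{j−i}.
At t = 0.75 h (j=3): Q = (1.7/1)·8.3 + (2/1)·11.5 + (1/1)·3.9 + (2.6/1)·0.0 = 41.0 cfs.

Q ≈ 41.0 cfs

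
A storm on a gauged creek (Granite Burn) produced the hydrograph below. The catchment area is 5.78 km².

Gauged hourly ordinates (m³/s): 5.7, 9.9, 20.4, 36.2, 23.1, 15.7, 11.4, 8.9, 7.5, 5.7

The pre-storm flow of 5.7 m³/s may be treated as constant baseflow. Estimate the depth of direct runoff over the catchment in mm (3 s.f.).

d ≈ 54.5 mm

Direct runoff: 0.0, 4.2, 14.7, 30.5, 17.4, 10.0, 5.7, 3.2, 1.8, 0.0 m³/s; ΣQ_DR = 87.50 m³/s.
V = ΣQ_DR · Δt = 87.50 × 3600 s = 3.150 × 10^5 m³.
Over A = 5.78 km², depth = V / A = 54.5 mm.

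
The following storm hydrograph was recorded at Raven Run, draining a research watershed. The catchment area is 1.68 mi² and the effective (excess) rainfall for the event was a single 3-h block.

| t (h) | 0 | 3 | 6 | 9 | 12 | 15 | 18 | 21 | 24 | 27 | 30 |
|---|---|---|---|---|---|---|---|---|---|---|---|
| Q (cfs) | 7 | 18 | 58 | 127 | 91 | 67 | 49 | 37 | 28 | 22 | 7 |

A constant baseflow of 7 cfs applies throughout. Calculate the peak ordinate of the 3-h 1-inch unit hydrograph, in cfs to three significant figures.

U_p ≈ 99.9 cfs

Direct runoff: 0.0, 11.0, 51.0, 120.0, 84.0, 60.0, 42.0, 30.0, 21.0, 15.0, 0.0 cfs; ΣQ_DR = 434.0 cfs, peak = 120.0 cfs.
Runoff depth d = ΣQ_DR·Δt / A = 434.0 × 10800 / (1.68 mi²) = 1.201 in.
The 1-inch UH is the DRH scaled by (1 in)/d, so U_p = 120.0 × 1/1.201 = 99.9 cfs.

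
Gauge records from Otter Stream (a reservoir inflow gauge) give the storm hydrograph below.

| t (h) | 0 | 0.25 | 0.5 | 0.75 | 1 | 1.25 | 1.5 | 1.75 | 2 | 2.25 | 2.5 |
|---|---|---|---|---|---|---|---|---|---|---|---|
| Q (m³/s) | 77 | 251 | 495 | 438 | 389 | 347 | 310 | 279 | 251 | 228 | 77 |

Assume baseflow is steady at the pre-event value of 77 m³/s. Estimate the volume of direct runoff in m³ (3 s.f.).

V ≈ 2.07 × 10^6 m³

Direct-runoff ordinates (Q − Q_b): 0.0, 174.0, 418.0, 361.0, 312.0, 270.0, 233.0, 202.0, 174.0, 151.0, 0.0 m³/s.
ΣQ_DR = 2295 m³/s.
With Δt = 0.25 h = 900 s, V = ΣQ_DR · Δt = 2295 × 900 = 2.07 × 10^6 m³.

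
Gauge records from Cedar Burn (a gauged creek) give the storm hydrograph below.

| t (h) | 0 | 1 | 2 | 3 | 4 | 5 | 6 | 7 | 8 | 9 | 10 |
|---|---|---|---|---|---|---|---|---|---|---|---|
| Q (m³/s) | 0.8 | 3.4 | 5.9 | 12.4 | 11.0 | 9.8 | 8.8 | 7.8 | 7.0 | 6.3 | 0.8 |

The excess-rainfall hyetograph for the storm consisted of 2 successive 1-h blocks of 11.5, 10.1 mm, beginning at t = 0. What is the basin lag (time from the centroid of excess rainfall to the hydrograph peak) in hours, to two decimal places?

t_L ≈ 2.03 h

Centroid of excess rainfall: t_c = Σ P_i·t̄_i / ΣP_i = 0.9676 h (block centres at 0.5, 1.5 h).
Hydrograph peak occurs at t = 3 h, so basin lag t_L = 3 − 0.9676 = 2.03 h.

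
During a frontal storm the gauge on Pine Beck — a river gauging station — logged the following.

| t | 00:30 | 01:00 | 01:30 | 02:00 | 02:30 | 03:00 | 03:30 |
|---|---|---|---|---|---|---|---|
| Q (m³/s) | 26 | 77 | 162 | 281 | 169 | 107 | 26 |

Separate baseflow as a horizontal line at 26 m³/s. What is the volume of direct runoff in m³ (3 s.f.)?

Direct-runoff ordinates (Q − Q_b): 0.0, 51.0, 136.0, 255.0, 143.0, 81.0, 0.0 m³/s.
ΣQ_DR = 666.0 m³/s.
With Δt = 0.5 h = 1800 s, V = ΣQ_DR · Δt = 666.0 × 1800 = 1.20 × 10^6 m³.

V ≈ 1.20 × 10^6 m³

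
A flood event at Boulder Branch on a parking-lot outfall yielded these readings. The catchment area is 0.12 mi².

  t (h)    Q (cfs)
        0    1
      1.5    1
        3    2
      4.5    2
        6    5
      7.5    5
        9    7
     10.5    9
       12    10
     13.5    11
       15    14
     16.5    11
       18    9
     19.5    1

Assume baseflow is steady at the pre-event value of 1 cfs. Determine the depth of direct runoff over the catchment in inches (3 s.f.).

Direct runoff: 0.0, 0.0, 1.0, 1.0, 4.0, 4.0, 6.0, 8.0, 9.0, 10.0, 13.0, 10.0, 8.0, 0.0 cfs; ΣQ_DR = 74.00 cfs.
V = ΣQ_DR · Δt = 74.00 × 5400 s = 3.996 × 10^5 ft³.
Over A = 0.12 mi², depth = V / A = 1.43 in.

d ≈ 1.43 in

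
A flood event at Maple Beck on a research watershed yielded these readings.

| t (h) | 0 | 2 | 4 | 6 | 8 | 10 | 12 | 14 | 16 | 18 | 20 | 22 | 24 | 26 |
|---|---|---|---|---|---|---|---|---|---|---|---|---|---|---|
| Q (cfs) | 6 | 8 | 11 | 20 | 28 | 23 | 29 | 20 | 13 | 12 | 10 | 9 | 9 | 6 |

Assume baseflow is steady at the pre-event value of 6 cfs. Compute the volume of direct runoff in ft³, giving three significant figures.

Direct-runoff ordinates (Q − Q_b): 0.0, 2.0, 5.0, 14.0, 22.0, 17.0, 23.0, 14.0, 7.0, 6.0, 4.0, 3.0, 3.0, 0.0 cfs.
ΣQ_DR = 120.0 cfs.
With Δt = 2 h = 7200 s, V = ΣQ_DR · Δt = 120.0 × 7200 = 8.64 × 10^5 ft³.

V ≈ 8.64 × 10^5 ft³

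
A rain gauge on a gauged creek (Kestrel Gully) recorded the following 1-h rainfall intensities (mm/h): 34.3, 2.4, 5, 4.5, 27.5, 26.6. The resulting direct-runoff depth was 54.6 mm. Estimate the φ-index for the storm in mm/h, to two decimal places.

φ ≈ 11.27 mm/h

Only the 3 blocks with intensity above φ contribute runoff: 34.3, 27.5, 26.6 mm/h.
Σ(I−φ)·Δt = d  ⇒  (34.3+27.5+26.6 − 3φ)·1 = 54.6
φ = (88.40 − 54.6/1) / 3 = 11.27 mm/h.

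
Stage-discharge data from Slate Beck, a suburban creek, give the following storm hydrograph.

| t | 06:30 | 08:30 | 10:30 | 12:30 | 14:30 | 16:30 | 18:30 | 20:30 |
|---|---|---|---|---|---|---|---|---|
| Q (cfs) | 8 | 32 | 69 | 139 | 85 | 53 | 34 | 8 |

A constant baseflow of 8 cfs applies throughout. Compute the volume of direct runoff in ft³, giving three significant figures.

V ≈ 2.62 × 10^6 ft³

Direct-runoff ordinates (Q − Q_b): 0.0, 24.0, 61.0, 131.0, 77.0, 45.0, 26.0, 0.0 cfs.
ΣQ_DR = 364.0 cfs.
With Δt = 2 h = 7200 s, V = ΣQ_DR · Δt = 364.0 × 7200 = 2.62 × 10^6 ft³.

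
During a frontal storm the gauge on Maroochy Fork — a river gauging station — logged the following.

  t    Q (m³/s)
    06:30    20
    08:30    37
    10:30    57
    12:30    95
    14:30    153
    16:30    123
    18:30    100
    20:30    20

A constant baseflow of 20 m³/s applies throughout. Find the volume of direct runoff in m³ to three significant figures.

Direct-runoff ordinates (Q − Q_b): 0.0, 17.0, 37.0, 75.0, 133.0, 103.0, 80.0, 0.0 m³/s.
ΣQ_DR = 445.0 m³/s.
With Δt = 2 h = 7200 s, V = ΣQ_DR · Δt = 445.0 × 7200 = 3.20 × 10^6 m³.

V ≈ 3.20 × 10^6 m³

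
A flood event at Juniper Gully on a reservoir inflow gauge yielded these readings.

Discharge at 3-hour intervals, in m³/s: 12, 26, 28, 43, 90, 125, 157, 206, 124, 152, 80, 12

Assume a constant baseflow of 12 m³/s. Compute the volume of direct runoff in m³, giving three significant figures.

V ≈ 9.84 × 10^6 m³

Direct-runoff ordinates (Q − Q_b): 0.0, 14.0, 16.0, 31.0, 78.0, 113.0, 145.0, 194.0, 112.0, 140.0, 68.0, 0.0 m³/s.
ΣQ_DR = 911.0 m³/s.
With Δt = 3 h = 10800 s, V = ΣQ_DR · Δt = 911.0 × 10800 = 9.84 × 10^6 m³.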